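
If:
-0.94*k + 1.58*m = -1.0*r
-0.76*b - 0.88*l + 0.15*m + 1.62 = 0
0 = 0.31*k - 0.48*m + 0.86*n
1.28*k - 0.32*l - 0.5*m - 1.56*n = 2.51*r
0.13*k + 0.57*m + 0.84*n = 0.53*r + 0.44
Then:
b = -3.77806461367366*r - 1.42412523122791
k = 2.66701266760109*r + 0.988205114643112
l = 3.42545222542512*r + 3.17104897786476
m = 0.953792346547484*r + 0.587919498585143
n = -0.429015814666914*r - 0.0280723560680189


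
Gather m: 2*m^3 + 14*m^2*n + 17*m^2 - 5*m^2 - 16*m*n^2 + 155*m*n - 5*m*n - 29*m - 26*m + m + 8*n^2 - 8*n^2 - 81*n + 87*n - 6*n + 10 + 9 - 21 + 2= 2*m^3 + m^2*(14*n + 12) + m*(-16*n^2 + 150*n - 54)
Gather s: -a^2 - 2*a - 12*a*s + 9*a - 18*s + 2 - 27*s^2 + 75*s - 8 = -a^2 + 7*a - 27*s^2 + s*(57 - 12*a) - 6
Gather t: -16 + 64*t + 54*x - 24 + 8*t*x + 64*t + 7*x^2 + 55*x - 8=t*(8*x + 128) + 7*x^2 + 109*x - 48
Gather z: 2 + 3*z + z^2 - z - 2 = z^2 + 2*z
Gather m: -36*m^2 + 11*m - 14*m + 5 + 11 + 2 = -36*m^2 - 3*m + 18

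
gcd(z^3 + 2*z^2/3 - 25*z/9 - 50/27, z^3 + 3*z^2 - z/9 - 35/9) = z + 5/3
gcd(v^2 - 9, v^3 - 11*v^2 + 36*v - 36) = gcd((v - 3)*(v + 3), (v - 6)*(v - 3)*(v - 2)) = v - 3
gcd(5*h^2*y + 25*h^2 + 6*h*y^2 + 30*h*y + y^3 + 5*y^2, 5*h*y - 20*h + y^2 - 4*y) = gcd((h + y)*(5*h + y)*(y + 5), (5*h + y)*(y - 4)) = 5*h + y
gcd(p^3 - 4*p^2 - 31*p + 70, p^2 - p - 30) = p + 5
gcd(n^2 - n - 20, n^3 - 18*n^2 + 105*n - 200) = n - 5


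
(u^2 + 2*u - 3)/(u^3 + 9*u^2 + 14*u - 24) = (u + 3)/(u^2 + 10*u + 24)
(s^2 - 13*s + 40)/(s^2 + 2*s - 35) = (s - 8)/(s + 7)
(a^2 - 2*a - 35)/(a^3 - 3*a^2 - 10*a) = (-a^2 + 2*a + 35)/(a*(-a^2 + 3*a + 10))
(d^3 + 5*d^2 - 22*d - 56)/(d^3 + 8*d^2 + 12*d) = (d^2 + 3*d - 28)/(d*(d + 6))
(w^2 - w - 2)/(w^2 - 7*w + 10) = (w + 1)/(w - 5)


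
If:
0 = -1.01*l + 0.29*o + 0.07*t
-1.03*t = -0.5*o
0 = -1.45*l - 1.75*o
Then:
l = 0.00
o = 0.00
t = 0.00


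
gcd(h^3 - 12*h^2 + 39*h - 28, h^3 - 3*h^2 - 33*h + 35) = h^2 - 8*h + 7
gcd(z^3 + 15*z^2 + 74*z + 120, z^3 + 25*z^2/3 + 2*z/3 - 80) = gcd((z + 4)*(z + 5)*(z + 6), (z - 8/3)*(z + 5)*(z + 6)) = z^2 + 11*z + 30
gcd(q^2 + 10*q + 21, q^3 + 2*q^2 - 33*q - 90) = q + 3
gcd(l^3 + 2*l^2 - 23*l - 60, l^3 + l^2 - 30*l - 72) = l^2 + 7*l + 12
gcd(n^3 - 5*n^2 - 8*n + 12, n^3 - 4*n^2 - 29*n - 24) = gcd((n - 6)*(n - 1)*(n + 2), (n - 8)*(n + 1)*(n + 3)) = 1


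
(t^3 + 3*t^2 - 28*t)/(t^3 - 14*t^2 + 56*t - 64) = t*(t + 7)/(t^2 - 10*t + 16)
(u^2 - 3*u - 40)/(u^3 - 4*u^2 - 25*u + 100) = (u - 8)/(u^2 - 9*u + 20)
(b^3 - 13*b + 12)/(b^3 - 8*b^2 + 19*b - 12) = (b + 4)/(b - 4)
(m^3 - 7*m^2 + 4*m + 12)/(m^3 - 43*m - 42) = (m^2 - 8*m + 12)/(m^2 - m - 42)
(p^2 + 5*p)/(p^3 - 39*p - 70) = p/(p^2 - 5*p - 14)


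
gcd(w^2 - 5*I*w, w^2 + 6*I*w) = w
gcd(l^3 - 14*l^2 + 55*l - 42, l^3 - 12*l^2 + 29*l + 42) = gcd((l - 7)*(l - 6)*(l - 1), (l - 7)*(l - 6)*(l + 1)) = l^2 - 13*l + 42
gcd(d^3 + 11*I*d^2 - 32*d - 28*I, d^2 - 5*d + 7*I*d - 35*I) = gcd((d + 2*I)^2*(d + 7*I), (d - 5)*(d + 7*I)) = d + 7*I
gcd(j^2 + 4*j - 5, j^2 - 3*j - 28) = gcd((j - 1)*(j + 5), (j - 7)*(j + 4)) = 1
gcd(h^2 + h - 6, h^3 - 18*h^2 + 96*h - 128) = h - 2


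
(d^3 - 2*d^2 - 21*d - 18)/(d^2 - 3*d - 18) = d + 1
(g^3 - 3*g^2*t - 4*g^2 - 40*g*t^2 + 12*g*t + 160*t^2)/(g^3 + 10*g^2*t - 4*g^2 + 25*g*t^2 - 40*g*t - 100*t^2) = (g - 8*t)/(g + 5*t)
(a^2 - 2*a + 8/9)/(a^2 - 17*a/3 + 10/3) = (a - 4/3)/(a - 5)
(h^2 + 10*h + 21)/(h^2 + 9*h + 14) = (h + 3)/(h + 2)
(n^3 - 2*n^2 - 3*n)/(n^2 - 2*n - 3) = n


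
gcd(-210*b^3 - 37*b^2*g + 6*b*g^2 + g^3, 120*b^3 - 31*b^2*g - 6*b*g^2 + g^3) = 5*b + g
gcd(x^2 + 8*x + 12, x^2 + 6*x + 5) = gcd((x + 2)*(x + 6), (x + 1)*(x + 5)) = 1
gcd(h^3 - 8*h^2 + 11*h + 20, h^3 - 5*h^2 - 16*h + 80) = h^2 - 9*h + 20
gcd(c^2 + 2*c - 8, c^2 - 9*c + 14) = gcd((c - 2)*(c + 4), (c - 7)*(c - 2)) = c - 2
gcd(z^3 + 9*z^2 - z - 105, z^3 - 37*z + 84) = z^2 + 4*z - 21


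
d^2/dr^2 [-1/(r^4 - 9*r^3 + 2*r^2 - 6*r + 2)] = 2*((6*r^2 - 27*r + 2)*(r^4 - 9*r^3 + 2*r^2 - 6*r + 2) - (4*r^3 - 27*r^2 + 4*r - 6)^2)/(r^4 - 9*r^3 + 2*r^2 - 6*r + 2)^3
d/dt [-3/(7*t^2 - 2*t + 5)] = 6*(7*t - 1)/(7*t^2 - 2*t + 5)^2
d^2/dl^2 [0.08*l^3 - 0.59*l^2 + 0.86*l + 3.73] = 0.48*l - 1.18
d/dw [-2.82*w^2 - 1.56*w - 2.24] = -5.64*w - 1.56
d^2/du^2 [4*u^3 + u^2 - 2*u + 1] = 24*u + 2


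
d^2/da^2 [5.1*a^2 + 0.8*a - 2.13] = 10.2000000000000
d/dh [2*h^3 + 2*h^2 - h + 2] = 6*h^2 + 4*h - 1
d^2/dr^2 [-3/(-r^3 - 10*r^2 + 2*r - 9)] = 6*(-(3*r + 10)*(r^3 + 10*r^2 - 2*r + 9) + (3*r^2 + 20*r - 2)^2)/(r^3 + 10*r^2 - 2*r + 9)^3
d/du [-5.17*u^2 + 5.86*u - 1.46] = 5.86 - 10.34*u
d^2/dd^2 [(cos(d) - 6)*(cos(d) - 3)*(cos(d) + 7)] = 177*cos(d)/4 + 4*cos(2*d) - 9*cos(3*d)/4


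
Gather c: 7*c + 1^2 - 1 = 7*c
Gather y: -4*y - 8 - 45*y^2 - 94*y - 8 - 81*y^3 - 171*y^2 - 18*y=-81*y^3 - 216*y^2 - 116*y - 16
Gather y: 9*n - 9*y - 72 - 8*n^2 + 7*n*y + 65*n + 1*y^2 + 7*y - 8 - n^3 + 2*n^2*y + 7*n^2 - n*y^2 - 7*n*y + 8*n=-n^3 - n^2 + 82*n + y^2*(1 - n) + y*(2*n^2 - 2) - 80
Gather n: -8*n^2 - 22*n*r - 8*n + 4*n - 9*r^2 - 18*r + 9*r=-8*n^2 + n*(-22*r - 4) - 9*r^2 - 9*r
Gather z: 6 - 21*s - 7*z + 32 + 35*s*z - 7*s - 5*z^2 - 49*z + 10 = -28*s - 5*z^2 + z*(35*s - 56) + 48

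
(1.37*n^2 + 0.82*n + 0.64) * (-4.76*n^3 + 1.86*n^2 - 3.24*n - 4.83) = -6.5212*n^5 - 1.355*n^4 - 5.96*n^3 - 8.0835*n^2 - 6.0342*n - 3.0912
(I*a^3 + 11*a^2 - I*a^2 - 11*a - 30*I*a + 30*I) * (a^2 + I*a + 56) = I*a^5 + 10*a^4 - I*a^4 - 10*a^3 + 37*I*a^3 + 646*a^2 - 37*I*a^2 - 646*a - 1680*I*a + 1680*I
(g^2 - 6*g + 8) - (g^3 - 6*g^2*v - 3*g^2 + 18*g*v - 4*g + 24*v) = -g^3 + 6*g^2*v + 4*g^2 - 18*g*v - 2*g - 24*v + 8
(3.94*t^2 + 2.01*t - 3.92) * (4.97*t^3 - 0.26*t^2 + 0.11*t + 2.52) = 19.5818*t^5 + 8.9653*t^4 - 19.5716*t^3 + 11.1691*t^2 + 4.634*t - 9.8784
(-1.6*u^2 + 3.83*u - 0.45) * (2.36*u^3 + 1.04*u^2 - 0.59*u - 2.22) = -3.776*u^5 + 7.3748*u^4 + 3.8652*u^3 + 0.8243*u^2 - 8.2371*u + 0.999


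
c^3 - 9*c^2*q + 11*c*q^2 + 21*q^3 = (c - 7*q)*(c - 3*q)*(c + q)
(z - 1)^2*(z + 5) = z^3 + 3*z^2 - 9*z + 5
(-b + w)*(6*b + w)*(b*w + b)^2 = -6*b^4*w^2 - 12*b^4*w - 6*b^4 + 5*b^3*w^3 + 10*b^3*w^2 + 5*b^3*w + b^2*w^4 + 2*b^2*w^3 + b^2*w^2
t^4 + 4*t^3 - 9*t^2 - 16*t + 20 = (t - 2)*(t - 1)*(t + 2)*(t + 5)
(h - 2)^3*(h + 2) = h^4 - 4*h^3 + 16*h - 16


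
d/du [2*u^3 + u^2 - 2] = 2*u*(3*u + 1)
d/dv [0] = 0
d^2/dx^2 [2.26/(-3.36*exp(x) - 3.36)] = 0.672619047619047*(1 - exp(x))*exp(x)/(exp(x) + 1)^3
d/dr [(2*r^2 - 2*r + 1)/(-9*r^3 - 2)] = (18*r^4 - 36*r^3 + 27*r^2 - 8*r + 4)/(81*r^6 + 36*r^3 + 4)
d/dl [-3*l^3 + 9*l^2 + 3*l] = -9*l^2 + 18*l + 3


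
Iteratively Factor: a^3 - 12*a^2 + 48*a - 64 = (a - 4)*(a^2 - 8*a + 16) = (a - 4)^2*(a - 4)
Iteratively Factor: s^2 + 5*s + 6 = (s + 2)*(s + 3)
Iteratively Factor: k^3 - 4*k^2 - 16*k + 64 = (k - 4)*(k^2 - 16) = (k - 4)*(k + 4)*(k - 4)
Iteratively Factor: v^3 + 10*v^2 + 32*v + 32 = (v + 4)*(v^2 + 6*v + 8) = (v + 2)*(v + 4)*(v + 4)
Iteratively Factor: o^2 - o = (o - 1)*(o)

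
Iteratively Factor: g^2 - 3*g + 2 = (g - 2)*(g - 1)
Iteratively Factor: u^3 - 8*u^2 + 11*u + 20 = (u - 5)*(u^2 - 3*u - 4) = (u - 5)*(u + 1)*(u - 4)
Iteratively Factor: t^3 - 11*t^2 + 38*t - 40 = (t - 5)*(t^2 - 6*t + 8) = (t - 5)*(t - 4)*(t - 2)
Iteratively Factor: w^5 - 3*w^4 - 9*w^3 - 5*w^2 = (w + 1)*(w^4 - 4*w^3 - 5*w^2) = w*(w + 1)*(w^3 - 4*w^2 - 5*w) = w*(w - 5)*(w + 1)*(w^2 + w) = w^2*(w - 5)*(w + 1)*(w + 1)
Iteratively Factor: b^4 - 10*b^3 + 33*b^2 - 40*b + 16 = (b - 1)*(b^3 - 9*b^2 + 24*b - 16) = (b - 4)*(b - 1)*(b^2 - 5*b + 4) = (b - 4)^2*(b - 1)*(b - 1)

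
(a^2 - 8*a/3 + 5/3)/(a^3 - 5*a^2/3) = (a - 1)/a^2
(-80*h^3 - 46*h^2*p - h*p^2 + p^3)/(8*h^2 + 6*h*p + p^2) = (-40*h^2 - 3*h*p + p^2)/(4*h + p)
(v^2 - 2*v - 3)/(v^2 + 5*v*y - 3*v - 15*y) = (v + 1)/(v + 5*y)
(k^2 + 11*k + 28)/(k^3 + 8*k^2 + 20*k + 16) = (k + 7)/(k^2 + 4*k + 4)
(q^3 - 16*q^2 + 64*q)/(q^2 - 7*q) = (q^2 - 16*q + 64)/(q - 7)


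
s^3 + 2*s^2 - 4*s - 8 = (s - 2)*(s + 2)^2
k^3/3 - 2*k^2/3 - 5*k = k*(k/3 + 1)*(k - 5)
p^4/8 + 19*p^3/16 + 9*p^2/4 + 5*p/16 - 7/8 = (p/4 + 1/4)*(p/2 + 1)*(p - 1/2)*(p + 7)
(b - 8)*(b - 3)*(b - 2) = b^3 - 13*b^2 + 46*b - 48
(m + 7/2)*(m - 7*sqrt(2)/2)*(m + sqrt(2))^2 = m^4 - 3*sqrt(2)*m^3/2 + 7*m^3/2 - 12*m^2 - 21*sqrt(2)*m^2/4 - 42*m - 7*sqrt(2)*m - 49*sqrt(2)/2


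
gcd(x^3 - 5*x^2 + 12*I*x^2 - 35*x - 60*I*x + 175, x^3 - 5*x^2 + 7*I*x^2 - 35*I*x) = x^2 + x*(-5 + 7*I) - 35*I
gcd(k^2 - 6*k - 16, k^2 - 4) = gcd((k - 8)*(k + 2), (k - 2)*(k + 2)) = k + 2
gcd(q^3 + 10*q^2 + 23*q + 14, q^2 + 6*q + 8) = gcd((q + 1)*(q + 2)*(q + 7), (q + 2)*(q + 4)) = q + 2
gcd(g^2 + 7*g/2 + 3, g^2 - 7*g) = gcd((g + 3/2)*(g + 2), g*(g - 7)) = 1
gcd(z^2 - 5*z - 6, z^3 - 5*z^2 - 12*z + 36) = z - 6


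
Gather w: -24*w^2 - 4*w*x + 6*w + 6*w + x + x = -24*w^2 + w*(12 - 4*x) + 2*x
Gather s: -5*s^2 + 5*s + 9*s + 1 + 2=-5*s^2 + 14*s + 3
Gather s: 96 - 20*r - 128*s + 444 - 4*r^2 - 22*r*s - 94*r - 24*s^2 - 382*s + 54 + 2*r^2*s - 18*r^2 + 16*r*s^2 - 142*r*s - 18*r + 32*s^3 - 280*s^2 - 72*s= -22*r^2 - 132*r + 32*s^3 + s^2*(16*r - 304) + s*(2*r^2 - 164*r - 582) + 594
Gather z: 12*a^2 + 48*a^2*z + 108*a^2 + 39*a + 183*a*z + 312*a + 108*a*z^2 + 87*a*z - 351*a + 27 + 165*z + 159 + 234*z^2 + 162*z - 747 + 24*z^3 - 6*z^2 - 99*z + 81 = 120*a^2 + 24*z^3 + z^2*(108*a + 228) + z*(48*a^2 + 270*a + 228) - 480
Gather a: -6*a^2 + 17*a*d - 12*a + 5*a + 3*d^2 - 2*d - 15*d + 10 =-6*a^2 + a*(17*d - 7) + 3*d^2 - 17*d + 10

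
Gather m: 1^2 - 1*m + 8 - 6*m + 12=21 - 7*m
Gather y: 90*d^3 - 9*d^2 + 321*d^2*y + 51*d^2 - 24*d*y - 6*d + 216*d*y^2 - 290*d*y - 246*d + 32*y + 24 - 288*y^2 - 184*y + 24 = 90*d^3 + 42*d^2 - 252*d + y^2*(216*d - 288) + y*(321*d^2 - 314*d - 152) + 48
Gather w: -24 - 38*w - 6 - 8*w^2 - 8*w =-8*w^2 - 46*w - 30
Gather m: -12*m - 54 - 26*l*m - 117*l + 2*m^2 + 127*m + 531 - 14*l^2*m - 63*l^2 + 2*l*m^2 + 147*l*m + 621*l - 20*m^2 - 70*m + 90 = -63*l^2 + 504*l + m^2*(2*l - 18) + m*(-14*l^2 + 121*l + 45) + 567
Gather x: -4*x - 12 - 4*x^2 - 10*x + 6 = -4*x^2 - 14*x - 6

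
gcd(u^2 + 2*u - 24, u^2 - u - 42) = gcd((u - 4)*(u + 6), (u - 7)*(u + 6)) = u + 6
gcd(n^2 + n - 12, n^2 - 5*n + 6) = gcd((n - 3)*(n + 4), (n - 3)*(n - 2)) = n - 3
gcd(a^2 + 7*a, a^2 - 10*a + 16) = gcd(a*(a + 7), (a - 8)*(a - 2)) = 1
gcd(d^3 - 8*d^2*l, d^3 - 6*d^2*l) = d^2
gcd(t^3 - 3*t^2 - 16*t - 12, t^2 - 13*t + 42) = t - 6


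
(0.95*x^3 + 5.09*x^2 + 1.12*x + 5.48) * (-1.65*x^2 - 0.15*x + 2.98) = -1.5675*x^5 - 8.541*x^4 + 0.2195*x^3 + 5.9582*x^2 + 2.5156*x + 16.3304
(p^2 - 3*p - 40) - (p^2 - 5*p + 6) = 2*p - 46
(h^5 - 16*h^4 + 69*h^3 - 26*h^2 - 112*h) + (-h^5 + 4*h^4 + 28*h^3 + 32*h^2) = -12*h^4 + 97*h^3 + 6*h^2 - 112*h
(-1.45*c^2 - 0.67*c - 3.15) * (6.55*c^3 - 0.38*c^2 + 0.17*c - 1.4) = -9.4975*c^5 - 3.8375*c^4 - 20.6244*c^3 + 3.1131*c^2 + 0.4025*c + 4.41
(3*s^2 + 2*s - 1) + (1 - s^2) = 2*s^2 + 2*s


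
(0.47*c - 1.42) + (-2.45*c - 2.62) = -1.98*c - 4.04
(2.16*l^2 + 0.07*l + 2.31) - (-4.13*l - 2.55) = 2.16*l^2 + 4.2*l + 4.86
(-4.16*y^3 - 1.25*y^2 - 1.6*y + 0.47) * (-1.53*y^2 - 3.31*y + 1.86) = 6.3648*y^5 + 15.6821*y^4 - 1.1521*y^3 + 2.2519*y^2 - 4.5317*y + 0.8742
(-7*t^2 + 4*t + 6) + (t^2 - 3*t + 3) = -6*t^2 + t + 9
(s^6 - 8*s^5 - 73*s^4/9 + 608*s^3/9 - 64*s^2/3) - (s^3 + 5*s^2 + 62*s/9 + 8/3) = s^6 - 8*s^5 - 73*s^4/9 + 599*s^3/9 - 79*s^2/3 - 62*s/9 - 8/3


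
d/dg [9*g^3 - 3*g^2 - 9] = 3*g*(9*g - 2)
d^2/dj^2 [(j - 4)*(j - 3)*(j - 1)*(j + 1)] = 12*j^2 - 42*j + 22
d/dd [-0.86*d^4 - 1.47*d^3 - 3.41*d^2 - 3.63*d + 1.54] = -3.44*d^3 - 4.41*d^2 - 6.82*d - 3.63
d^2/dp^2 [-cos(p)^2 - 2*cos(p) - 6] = 2*cos(p) + 2*cos(2*p)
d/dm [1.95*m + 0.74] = 1.95000000000000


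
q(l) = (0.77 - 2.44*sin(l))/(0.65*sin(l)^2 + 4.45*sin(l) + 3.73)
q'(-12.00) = -0.27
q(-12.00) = -0.09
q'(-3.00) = 1.26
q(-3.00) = 0.36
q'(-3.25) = 0.70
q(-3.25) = 0.12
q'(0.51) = -0.30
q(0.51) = -0.07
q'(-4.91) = -0.03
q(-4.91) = -0.19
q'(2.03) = 0.08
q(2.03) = -0.17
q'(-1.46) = -429.36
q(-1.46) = -63.07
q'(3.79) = 5.52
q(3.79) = 1.75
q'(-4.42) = 0.05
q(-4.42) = -0.18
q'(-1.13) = -78.40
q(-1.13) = 12.56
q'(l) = (0.77 - 2.44*sin(l))*(-1.3*sin(l)*cos(l) - 4.45*cos(l))/(0.65*sin(l)^2 + 4.45*sin(l) + 3.73)^2 - 2.44*cos(l)/(0.65*sin(l)^2 + 4.45*sin(l) + 3.73)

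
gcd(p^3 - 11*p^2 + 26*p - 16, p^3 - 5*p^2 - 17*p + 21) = p - 1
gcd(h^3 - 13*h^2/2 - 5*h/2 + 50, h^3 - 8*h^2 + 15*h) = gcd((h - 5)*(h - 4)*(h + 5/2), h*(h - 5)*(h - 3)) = h - 5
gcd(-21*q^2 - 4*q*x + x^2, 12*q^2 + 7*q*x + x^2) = 3*q + x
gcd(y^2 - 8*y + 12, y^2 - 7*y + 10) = y - 2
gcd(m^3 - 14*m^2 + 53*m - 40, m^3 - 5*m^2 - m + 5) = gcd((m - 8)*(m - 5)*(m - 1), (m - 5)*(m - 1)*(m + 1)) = m^2 - 6*m + 5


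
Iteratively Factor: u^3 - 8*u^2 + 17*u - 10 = (u - 5)*(u^2 - 3*u + 2) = (u - 5)*(u - 1)*(u - 2)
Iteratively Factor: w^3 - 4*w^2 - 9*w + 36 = (w - 4)*(w^2 - 9) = (w - 4)*(w + 3)*(w - 3)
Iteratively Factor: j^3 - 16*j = (j + 4)*(j^2 - 4*j) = (j - 4)*(j + 4)*(j)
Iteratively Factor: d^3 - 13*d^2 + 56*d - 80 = (d - 4)*(d^2 - 9*d + 20) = (d - 5)*(d - 4)*(d - 4)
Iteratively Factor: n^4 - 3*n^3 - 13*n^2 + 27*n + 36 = (n + 3)*(n^3 - 6*n^2 + 5*n + 12) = (n - 3)*(n + 3)*(n^2 - 3*n - 4) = (n - 4)*(n - 3)*(n + 3)*(n + 1)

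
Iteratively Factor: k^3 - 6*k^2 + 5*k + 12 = (k - 4)*(k^2 - 2*k - 3) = (k - 4)*(k - 3)*(k + 1)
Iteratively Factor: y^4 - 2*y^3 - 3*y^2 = (y)*(y^3 - 2*y^2 - 3*y) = y*(y + 1)*(y^2 - 3*y) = y*(y - 3)*(y + 1)*(y)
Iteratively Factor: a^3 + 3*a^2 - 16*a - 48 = (a + 3)*(a^2 - 16) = (a + 3)*(a + 4)*(a - 4)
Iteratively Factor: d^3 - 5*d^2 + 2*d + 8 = (d + 1)*(d^2 - 6*d + 8) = (d - 4)*(d + 1)*(d - 2)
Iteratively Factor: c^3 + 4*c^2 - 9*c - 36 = (c + 3)*(c^2 + c - 12) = (c - 3)*(c + 3)*(c + 4)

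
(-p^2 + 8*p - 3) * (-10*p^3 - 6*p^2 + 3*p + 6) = 10*p^5 - 74*p^4 - 21*p^3 + 36*p^2 + 39*p - 18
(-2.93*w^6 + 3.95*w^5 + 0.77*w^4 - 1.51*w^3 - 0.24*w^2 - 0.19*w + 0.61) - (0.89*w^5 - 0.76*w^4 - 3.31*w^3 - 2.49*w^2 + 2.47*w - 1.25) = -2.93*w^6 + 3.06*w^5 + 1.53*w^4 + 1.8*w^3 + 2.25*w^2 - 2.66*w + 1.86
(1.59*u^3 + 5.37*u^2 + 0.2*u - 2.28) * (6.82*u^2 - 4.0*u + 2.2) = 10.8438*u^5 + 30.2634*u^4 - 16.618*u^3 - 4.5356*u^2 + 9.56*u - 5.016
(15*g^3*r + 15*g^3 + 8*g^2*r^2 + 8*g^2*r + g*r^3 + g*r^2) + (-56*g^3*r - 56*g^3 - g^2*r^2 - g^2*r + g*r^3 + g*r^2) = -41*g^3*r - 41*g^3 + 7*g^2*r^2 + 7*g^2*r + 2*g*r^3 + 2*g*r^2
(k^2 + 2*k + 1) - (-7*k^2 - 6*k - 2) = 8*k^2 + 8*k + 3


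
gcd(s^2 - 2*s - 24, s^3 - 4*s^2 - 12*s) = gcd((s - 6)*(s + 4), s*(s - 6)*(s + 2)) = s - 6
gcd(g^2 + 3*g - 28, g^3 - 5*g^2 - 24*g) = 1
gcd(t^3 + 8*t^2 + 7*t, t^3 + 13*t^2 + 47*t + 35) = t^2 + 8*t + 7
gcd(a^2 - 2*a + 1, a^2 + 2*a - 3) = a - 1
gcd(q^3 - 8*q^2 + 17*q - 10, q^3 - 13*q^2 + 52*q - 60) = q^2 - 7*q + 10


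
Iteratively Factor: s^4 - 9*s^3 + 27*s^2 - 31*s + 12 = (s - 1)*(s^3 - 8*s^2 + 19*s - 12) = (s - 3)*(s - 1)*(s^2 - 5*s + 4) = (s - 3)*(s - 1)^2*(s - 4)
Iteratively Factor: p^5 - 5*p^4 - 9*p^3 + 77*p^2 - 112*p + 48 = (p - 4)*(p^4 - p^3 - 13*p^2 + 25*p - 12) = (p - 4)*(p - 1)*(p^3 - 13*p + 12) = (p - 4)*(p - 1)^2*(p^2 + p - 12) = (p - 4)*(p - 1)^2*(p + 4)*(p - 3)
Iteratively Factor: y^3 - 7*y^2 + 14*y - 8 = (y - 4)*(y^2 - 3*y + 2) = (y - 4)*(y - 1)*(y - 2)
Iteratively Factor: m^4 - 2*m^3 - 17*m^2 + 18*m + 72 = (m - 3)*(m^3 + m^2 - 14*m - 24) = (m - 3)*(m + 2)*(m^2 - m - 12) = (m - 3)*(m + 2)*(m + 3)*(m - 4)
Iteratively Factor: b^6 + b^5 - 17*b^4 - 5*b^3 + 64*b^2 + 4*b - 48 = (b + 1)*(b^5 - 17*b^3 + 12*b^2 + 52*b - 48) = (b - 2)*(b + 1)*(b^4 + 2*b^3 - 13*b^2 - 14*b + 24) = (b - 2)*(b + 1)*(b + 4)*(b^3 - 2*b^2 - 5*b + 6) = (b - 2)*(b - 1)*(b + 1)*(b + 4)*(b^2 - b - 6) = (b - 3)*(b - 2)*(b - 1)*(b + 1)*(b + 4)*(b + 2)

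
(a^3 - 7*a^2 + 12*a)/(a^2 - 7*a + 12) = a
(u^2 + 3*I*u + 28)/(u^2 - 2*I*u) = (u^2 + 3*I*u + 28)/(u*(u - 2*I))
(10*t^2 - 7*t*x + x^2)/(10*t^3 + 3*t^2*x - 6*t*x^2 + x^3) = 1/(t + x)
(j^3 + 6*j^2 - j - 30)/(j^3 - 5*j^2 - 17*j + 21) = (j^2 + 3*j - 10)/(j^2 - 8*j + 7)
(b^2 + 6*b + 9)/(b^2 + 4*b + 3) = (b + 3)/(b + 1)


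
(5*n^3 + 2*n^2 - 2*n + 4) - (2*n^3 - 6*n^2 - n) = 3*n^3 + 8*n^2 - n + 4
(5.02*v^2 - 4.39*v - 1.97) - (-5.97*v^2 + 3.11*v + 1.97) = 10.99*v^2 - 7.5*v - 3.94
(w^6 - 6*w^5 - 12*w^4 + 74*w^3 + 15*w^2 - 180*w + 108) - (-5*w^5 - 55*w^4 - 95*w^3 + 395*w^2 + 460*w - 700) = w^6 - w^5 + 43*w^4 + 169*w^3 - 380*w^2 - 640*w + 808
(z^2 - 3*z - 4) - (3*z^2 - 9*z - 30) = -2*z^2 + 6*z + 26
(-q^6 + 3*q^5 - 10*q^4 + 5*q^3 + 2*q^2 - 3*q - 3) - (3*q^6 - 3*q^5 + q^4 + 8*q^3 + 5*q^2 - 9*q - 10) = -4*q^6 + 6*q^5 - 11*q^4 - 3*q^3 - 3*q^2 + 6*q + 7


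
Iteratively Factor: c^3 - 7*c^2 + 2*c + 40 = (c - 4)*(c^2 - 3*c - 10) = (c - 4)*(c + 2)*(c - 5)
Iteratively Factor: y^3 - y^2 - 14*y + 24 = (y + 4)*(y^2 - 5*y + 6) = (y - 2)*(y + 4)*(y - 3)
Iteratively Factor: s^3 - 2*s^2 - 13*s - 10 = (s - 5)*(s^2 + 3*s + 2) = (s - 5)*(s + 1)*(s + 2)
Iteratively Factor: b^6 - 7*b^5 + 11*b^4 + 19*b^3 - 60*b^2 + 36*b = (b - 3)*(b^5 - 4*b^4 - b^3 + 16*b^2 - 12*b) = (b - 3)*(b - 1)*(b^4 - 3*b^3 - 4*b^2 + 12*b) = (b - 3)*(b - 2)*(b - 1)*(b^3 - b^2 - 6*b) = (b - 3)^2*(b - 2)*(b - 1)*(b^2 + 2*b) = b*(b - 3)^2*(b - 2)*(b - 1)*(b + 2)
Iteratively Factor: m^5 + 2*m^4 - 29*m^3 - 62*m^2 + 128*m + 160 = (m + 4)*(m^4 - 2*m^3 - 21*m^2 + 22*m + 40) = (m + 4)^2*(m^3 - 6*m^2 + 3*m + 10) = (m - 5)*(m + 4)^2*(m^2 - m - 2) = (m - 5)*(m + 1)*(m + 4)^2*(m - 2)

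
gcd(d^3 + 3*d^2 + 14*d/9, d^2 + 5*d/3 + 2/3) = d + 2/3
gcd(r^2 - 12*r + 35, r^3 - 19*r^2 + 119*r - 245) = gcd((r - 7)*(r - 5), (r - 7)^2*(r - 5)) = r^2 - 12*r + 35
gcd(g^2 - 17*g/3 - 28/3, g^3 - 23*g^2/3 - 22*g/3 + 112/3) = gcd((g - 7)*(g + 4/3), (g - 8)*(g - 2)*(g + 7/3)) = 1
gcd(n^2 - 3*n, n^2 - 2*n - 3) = n - 3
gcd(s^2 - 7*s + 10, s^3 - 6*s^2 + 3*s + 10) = s^2 - 7*s + 10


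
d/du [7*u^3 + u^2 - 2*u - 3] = 21*u^2 + 2*u - 2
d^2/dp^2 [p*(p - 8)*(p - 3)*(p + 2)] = 12*p^2 - 54*p + 4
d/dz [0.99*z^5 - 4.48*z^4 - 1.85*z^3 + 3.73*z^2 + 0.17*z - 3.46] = 4.95*z^4 - 17.92*z^3 - 5.55*z^2 + 7.46*z + 0.17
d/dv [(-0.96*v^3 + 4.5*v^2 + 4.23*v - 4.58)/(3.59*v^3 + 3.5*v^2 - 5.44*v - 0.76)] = (-19.515*v^4 - 19.9266*v^3 + 12.2304*v^2 + 25.22*v - 28.13)/(12.8881*v^6 + 25.13*v^5 - 26.8092*v^4 - 43.5368*v^3 + 24.2736*v^2 + 8.2688*v + 0.5776)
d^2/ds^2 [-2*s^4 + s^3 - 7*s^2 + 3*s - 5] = -24*s^2 + 6*s - 14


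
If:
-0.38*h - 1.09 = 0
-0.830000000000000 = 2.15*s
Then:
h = -2.87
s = -0.39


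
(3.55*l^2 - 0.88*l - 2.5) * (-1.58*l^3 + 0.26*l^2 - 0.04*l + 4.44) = -5.609*l^5 + 2.3134*l^4 + 3.5792*l^3 + 15.1472*l^2 - 3.8072*l - 11.1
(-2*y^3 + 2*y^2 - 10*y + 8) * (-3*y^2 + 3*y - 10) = 6*y^5 - 12*y^4 + 56*y^3 - 74*y^2 + 124*y - 80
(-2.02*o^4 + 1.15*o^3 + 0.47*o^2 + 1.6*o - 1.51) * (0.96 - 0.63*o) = 1.2726*o^5 - 2.6637*o^4 + 0.8079*o^3 - 0.5568*o^2 + 2.4873*o - 1.4496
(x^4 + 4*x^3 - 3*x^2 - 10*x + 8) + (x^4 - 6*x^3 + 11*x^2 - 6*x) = 2*x^4 - 2*x^3 + 8*x^2 - 16*x + 8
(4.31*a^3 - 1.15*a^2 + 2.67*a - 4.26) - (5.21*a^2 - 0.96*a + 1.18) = 4.31*a^3 - 6.36*a^2 + 3.63*a - 5.44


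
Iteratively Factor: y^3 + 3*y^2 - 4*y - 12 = (y + 2)*(y^2 + y - 6) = (y - 2)*(y + 2)*(y + 3)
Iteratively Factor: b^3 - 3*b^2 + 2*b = (b - 2)*(b^2 - b) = (b - 2)*(b - 1)*(b)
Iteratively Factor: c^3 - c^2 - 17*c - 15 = (c + 3)*(c^2 - 4*c - 5) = (c + 1)*(c + 3)*(c - 5)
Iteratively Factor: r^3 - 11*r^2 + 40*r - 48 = (r - 4)*(r^2 - 7*r + 12) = (r - 4)^2*(r - 3)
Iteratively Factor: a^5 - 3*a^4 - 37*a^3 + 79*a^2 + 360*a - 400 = (a + 4)*(a^4 - 7*a^3 - 9*a^2 + 115*a - 100) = (a - 1)*(a + 4)*(a^3 - 6*a^2 - 15*a + 100) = (a - 5)*(a - 1)*(a + 4)*(a^2 - a - 20) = (a - 5)^2*(a - 1)*(a + 4)*(a + 4)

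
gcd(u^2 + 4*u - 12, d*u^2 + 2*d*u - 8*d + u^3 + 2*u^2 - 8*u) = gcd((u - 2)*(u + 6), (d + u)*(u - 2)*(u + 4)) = u - 2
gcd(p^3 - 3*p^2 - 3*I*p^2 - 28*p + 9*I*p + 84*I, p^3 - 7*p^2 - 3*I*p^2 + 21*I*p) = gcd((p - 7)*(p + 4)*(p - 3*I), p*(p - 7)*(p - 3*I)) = p^2 + p*(-7 - 3*I) + 21*I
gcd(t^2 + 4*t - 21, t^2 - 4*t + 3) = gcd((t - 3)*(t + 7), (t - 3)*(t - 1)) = t - 3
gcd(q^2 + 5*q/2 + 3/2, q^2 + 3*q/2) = q + 3/2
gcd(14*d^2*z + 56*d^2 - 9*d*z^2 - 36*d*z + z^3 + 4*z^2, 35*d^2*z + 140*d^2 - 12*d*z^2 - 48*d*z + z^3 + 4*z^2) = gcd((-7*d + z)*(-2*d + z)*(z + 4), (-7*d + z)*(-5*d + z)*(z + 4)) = -7*d*z - 28*d + z^2 + 4*z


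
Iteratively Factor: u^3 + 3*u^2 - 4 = (u + 2)*(u^2 + u - 2) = (u - 1)*(u + 2)*(u + 2)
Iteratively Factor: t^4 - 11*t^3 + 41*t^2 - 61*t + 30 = (t - 2)*(t^3 - 9*t^2 + 23*t - 15) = (t - 3)*(t - 2)*(t^2 - 6*t + 5) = (t - 3)*(t - 2)*(t - 1)*(t - 5)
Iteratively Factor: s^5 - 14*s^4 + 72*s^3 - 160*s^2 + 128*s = (s - 4)*(s^4 - 10*s^3 + 32*s^2 - 32*s) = s*(s - 4)*(s^3 - 10*s^2 + 32*s - 32) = s*(s - 4)*(s - 2)*(s^2 - 8*s + 16) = s*(s - 4)^2*(s - 2)*(s - 4)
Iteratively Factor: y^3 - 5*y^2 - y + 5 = (y - 5)*(y^2 - 1) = (y - 5)*(y - 1)*(y + 1)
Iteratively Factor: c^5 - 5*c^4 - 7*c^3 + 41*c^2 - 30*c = (c)*(c^4 - 5*c^3 - 7*c^2 + 41*c - 30) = c*(c - 2)*(c^3 - 3*c^2 - 13*c + 15) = c*(c - 5)*(c - 2)*(c^2 + 2*c - 3) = c*(c - 5)*(c - 2)*(c - 1)*(c + 3)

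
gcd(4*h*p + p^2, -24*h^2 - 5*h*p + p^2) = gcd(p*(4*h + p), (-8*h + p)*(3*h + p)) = 1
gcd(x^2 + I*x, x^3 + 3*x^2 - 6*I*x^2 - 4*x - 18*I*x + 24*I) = 1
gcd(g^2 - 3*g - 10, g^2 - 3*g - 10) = g^2 - 3*g - 10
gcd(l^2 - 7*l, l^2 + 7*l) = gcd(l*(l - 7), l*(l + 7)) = l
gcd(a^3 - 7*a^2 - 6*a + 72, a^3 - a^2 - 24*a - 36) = a^2 - 3*a - 18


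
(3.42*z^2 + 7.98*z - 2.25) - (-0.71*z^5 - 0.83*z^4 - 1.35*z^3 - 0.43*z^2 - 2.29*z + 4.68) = 0.71*z^5 + 0.83*z^4 + 1.35*z^3 + 3.85*z^2 + 10.27*z - 6.93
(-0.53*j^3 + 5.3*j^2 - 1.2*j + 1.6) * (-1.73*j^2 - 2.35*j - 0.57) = 0.9169*j^5 - 7.9235*j^4 - 10.0769*j^3 - 2.969*j^2 - 3.076*j - 0.912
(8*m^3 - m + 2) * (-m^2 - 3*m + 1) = -8*m^5 - 24*m^4 + 9*m^3 + m^2 - 7*m + 2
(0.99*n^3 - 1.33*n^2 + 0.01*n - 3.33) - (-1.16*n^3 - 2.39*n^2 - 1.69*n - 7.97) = 2.15*n^3 + 1.06*n^2 + 1.7*n + 4.64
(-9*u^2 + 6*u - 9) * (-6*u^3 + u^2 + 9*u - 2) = 54*u^5 - 45*u^4 - 21*u^3 + 63*u^2 - 93*u + 18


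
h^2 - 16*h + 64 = (h - 8)^2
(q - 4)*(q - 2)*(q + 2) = q^3 - 4*q^2 - 4*q + 16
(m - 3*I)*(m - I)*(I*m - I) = I*m^3 + 4*m^2 - I*m^2 - 4*m - 3*I*m + 3*I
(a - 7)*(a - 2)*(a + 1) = a^3 - 8*a^2 + 5*a + 14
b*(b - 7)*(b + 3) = b^3 - 4*b^2 - 21*b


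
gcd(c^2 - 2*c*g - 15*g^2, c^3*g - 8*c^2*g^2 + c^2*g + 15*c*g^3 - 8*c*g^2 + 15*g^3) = c - 5*g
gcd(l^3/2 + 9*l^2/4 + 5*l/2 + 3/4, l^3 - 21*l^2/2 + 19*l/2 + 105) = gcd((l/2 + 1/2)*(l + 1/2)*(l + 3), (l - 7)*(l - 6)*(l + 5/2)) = 1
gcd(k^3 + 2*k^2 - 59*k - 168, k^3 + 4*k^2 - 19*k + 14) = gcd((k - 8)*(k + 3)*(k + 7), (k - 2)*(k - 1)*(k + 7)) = k + 7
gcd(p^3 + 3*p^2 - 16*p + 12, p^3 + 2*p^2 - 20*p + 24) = p^2 + 4*p - 12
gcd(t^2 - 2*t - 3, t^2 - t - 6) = t - 3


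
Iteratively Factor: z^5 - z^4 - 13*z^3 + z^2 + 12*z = (z + 3)*(z^4 - 4*z^3 - z^2 + 4*z) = z*(z + 3)*(z^3 - 4*z^2 - z + 4) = z*(z + 1)*(z + 3)*(z^2 - 5*z + 4) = z*(z - 1)*(z + 1)*(z + 3)*(z - 4)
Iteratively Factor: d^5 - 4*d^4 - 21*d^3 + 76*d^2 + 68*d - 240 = (d - 3)*(d^4 - d^3 - 24*d^2 + 4*d + 80) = (d - 3)*(d - 2)*(d^3 + d^2 - 22*d - 40) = (d - 3)*(d - 2)*(d + 2)*(d^2 - d - 20) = (d - 5)*(d - 3)*(d - 2)*(d + 2)*(d + 4)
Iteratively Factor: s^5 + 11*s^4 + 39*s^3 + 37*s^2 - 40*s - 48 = (s - 1)*(s^4 + 12*s^3 + 51*s^2 + 88*s + 48) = (s - 1)*(s + 1)*(s^3 + 11*s^2 + 40*s + 48) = (s - 1)*(s + 1)*(s + 4)*(s^2 + 7*s + 12) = (s - 1)*(s + 1)*(s + 4)^2*(s + 3)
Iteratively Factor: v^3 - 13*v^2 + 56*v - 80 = (v - 4)*(v^2 - 9*v + 20) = (v - 4)^2*(v - 5)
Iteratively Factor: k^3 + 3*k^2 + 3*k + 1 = (k + 1)*(k^2 + 2*k + 1) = (k + 1)^2*(k + 1)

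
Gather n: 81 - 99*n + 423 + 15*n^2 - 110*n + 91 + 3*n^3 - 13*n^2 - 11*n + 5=3*n^3 + 2*n^2 - 220*n + 600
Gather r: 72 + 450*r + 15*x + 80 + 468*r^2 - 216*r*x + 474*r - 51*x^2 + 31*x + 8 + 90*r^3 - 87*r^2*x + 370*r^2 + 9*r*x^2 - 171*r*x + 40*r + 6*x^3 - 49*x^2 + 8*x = 90*r^3 + r^2*(838 - 87*x) + r*(9*x^2 - 387*x + 964) + 6*x^3 - 100*x^2 + 54*x + 160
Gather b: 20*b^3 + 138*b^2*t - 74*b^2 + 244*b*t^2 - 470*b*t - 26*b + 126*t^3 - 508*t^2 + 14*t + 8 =20*b^3 + b^2*(138*t - 74) + b*(244*t^2 - 470*t - 26) + 126*t^3 - 508*t^2 + 14*t + 8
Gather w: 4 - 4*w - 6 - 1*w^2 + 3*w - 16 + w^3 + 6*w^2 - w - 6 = w^3 + 5*w^2 - 2*w - 24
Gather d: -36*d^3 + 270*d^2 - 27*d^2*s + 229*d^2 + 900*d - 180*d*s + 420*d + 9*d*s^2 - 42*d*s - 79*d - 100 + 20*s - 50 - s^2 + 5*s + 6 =-36*d^3 + d^2*(499 - 27*s) + d*(9*s^2 - 222*s + 1241) - s^2 + 25*s - 144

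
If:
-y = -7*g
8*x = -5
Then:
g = y/7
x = -5/8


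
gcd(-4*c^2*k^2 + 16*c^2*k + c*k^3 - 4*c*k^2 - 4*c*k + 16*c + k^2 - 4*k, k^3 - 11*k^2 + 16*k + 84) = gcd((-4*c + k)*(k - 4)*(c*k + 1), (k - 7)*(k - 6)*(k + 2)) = 1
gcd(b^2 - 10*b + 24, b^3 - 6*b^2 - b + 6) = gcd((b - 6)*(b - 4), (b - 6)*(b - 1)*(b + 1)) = b - 6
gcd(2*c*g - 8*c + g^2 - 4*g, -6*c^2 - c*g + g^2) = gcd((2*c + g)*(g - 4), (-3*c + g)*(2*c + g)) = 2*c + g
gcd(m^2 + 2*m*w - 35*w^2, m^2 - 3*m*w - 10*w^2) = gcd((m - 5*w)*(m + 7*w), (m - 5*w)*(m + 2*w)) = -m + 5*w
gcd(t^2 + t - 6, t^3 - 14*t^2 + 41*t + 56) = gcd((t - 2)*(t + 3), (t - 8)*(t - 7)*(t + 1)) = 1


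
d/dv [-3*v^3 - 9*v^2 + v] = -9*v^2 - 18*v + 1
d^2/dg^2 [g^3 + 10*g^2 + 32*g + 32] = 6*g + 20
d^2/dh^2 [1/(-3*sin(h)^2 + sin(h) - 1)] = (36*sin(h)^4 - 9*sin(h)^3 - 65*sin(h)^2 + 19*sin(h) + 4)/(3*sin(h)^2 - sin(h) + 1)^3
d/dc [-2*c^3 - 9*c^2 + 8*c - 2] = -6*c^2 - 18*c + 8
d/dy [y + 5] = 1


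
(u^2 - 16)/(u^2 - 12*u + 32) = (u + 4)/(u - 8)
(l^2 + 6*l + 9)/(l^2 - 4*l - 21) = (l + 3)/(l - 7)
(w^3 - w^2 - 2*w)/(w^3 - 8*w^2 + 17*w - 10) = w*(w + 1)/(w^2 - 6*w + 5)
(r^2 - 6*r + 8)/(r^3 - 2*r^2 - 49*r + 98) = (r - 4)/(r^2 - 49)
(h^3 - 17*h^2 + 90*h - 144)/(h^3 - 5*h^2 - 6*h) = (h^2 - 11*h + 24)/(h*(h + 1))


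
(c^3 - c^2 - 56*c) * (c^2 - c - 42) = c^5 - 2*c^4 - 97*c^3 + 98*c^2 + 2352*c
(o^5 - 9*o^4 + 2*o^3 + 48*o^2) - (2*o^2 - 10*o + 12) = o^5 - 9*o^4 + 2*o^3 + 46*o^2 + 10*o - 12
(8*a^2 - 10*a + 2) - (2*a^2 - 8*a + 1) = 6*a^2 - 2*a + 1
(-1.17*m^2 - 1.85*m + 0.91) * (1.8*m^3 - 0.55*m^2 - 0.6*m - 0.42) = -2.106*m^5 - 2.6865*m^4 + 3.3575*m^3 + 1.1009*m^2 + 0.231*m - 0.3822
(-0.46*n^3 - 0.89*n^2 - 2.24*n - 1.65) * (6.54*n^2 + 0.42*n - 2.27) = -3.0084*n^5 - 6.0138*n^4 - 13.9792*n^3 - 9.7115*n^2 + 4.3918*n + 3.7455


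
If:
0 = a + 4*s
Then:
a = -4*s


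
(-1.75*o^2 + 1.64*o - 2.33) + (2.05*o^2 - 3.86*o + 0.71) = 0.3*o^2 - 2.22*o - 1.62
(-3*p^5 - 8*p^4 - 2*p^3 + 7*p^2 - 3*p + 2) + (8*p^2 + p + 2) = -3*p^5 - 8*p^4 - 2*p^3 + 15*p^2 - 2*p + 4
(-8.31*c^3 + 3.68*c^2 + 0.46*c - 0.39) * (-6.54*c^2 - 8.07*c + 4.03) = 54.3474*c^5 + 42.9945*c^4 - 66.1953*c^3 + 13.6688*c^2 + 5.0011*c - 1.5717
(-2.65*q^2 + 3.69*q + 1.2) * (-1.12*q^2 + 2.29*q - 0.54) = 2.968*q^4 - 10.2013*q^3 + 8.5371*q^2 + 0.7554*q - 0.648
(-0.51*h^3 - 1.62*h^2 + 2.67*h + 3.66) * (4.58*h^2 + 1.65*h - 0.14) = -2.3358*h^5 - 8.2611*h^4 + 9.627*h^3 + 21.3951*h^2 + 5.6652*h - 0.5124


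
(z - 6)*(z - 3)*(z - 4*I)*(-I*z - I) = -I*z^4 - 4*z^3 + 8*I*z^3 + 32*z^2 - 9*I*z^2 - 36*z - 18*I*z - 72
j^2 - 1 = (j - 1)*(j + 1)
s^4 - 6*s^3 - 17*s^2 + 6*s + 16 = (s - 8)*(s - 1)*(s + 1)*(s + 2)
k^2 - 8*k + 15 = (k - 5)*(k - 3)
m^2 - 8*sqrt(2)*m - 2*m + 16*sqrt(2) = (m - 2)*(m - 8*sqrt(2))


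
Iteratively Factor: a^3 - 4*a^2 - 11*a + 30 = (a - 5)*(a^2 + a - 6) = (a - 5)*(a + 3)*(a - 2)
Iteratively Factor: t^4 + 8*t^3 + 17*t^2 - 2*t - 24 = (t + 2)*(t^3 + 6*t^2 + 5*t - 12) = (t - 1)*(t + 2)*(t^2 + 7*t + 12) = (t - 1)*(t + 2)*(t + 3)*(t + 4)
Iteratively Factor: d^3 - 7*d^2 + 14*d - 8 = (d - 1)*(d^2 - 6*d + 8) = (d - 2)*(d - 1)*(d - 4)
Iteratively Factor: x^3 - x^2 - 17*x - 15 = (x + 1)*(x^2 - 2*x - 15) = (x + 1)*(x + 3)*(x - 5)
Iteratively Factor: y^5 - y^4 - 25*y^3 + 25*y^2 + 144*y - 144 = (y - 1)*(y^4 - 25*y^2 + 144) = (y - 4)*(y - 1)*(y^3 + 4*y^2 - 9*y - 36) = (y - 4)*(y - 1)*(y + 3)*(y^2 + y - 12) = (y - 4)*(y - 1)*(y + 3)*(y + 4)*(y - 3)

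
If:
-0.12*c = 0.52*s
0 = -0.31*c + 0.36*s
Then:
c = 0.00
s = 0.00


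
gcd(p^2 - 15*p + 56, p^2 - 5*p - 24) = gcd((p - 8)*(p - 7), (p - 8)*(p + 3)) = p - 8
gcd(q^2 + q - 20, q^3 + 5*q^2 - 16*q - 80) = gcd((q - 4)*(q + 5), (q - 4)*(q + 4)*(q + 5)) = q^2 + q - 20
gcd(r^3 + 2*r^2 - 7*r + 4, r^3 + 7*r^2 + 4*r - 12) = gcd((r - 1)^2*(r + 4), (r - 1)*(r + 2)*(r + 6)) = r - 1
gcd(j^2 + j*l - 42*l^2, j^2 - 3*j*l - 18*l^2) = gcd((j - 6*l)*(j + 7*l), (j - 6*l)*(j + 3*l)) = j - 6*l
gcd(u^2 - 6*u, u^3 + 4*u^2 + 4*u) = u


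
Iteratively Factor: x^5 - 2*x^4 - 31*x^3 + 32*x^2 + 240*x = (x + 3)*(x^4 - 5*x^3 - 16*x^2 + 80*x) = x*(x + 3)*(x^3 - 5*x^2 - 16*x + 80) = x*(x - 4)*(x + 3)*(x^2 - x - 20) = x*(x - 4)*(x + 3)*(x + 4)*(x - 5)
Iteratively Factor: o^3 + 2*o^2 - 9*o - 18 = (o + 3)*(o^2 - o - 6) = (o - 3)*(o + 3)*(o + 2)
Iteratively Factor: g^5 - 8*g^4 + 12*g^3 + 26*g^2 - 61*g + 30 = (g - 1)*(g^4 - 7*g^3 + 5*g^2 + 31*g - 30) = (g - 5)*(g - 1)*(g^3 - 2*g^2 - 5*g + 6) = (g - 5)*(g - 3)*(g - 1)*(g^2 + g - 2) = (g - 5)*(g - 3)*(g - 1)*(g + 2)*(g - 1)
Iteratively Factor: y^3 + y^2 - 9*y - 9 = (y - 3)*(y^2 + 4*y + 3) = (y - 3)*(y + 3)*(y + 1)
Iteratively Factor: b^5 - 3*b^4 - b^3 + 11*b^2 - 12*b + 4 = (b - 2)*(b^4 - b^3 - 3*b^2 + 5*b - 2) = (b - 2)*(b - 1)*(b^3 - 3*b + 2) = (b - 2)*(b - 1)*(b + 2)*(b^2 - 2*b + 1) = (b - 2)*(b - 1)^2*(b + 2)*(b - 1)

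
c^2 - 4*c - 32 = (c - 8)*(c + 4)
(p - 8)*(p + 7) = p^2 - p - 56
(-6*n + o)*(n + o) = -6*n^2 - 5*n*o + o^2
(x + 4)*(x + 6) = x^2 + 10*x + 24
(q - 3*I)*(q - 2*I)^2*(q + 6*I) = q^4 - I*q^3 + 26*q^2 - 84*I*q - 72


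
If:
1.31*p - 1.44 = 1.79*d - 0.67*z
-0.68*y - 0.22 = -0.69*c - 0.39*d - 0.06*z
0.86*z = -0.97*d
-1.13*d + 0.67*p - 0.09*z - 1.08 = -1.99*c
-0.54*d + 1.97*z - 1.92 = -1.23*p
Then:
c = 0.38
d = -1.53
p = -1.87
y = -0.66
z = 1.72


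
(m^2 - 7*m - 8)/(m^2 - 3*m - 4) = (m - 8)/(m - 4)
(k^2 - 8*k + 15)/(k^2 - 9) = (k - 5)/(k + 3)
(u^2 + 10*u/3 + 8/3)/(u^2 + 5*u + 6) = (u + 4/3)/(u + 3)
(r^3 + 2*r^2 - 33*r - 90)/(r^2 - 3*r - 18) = r + 5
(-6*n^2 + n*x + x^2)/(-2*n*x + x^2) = (3*n + x)/x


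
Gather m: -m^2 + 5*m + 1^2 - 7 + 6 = -m^2 + 5*m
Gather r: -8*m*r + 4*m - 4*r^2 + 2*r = 4*m - 4*r^2 + r*(2 - 8*m)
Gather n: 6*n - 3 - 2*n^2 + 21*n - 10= -2*n^2 + 27*n - 13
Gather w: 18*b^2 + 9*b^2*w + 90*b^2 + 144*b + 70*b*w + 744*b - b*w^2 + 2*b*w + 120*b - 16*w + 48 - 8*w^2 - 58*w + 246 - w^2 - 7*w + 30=108*b^2 + 1008*b + w^2*(-b - 9) + w*(9*b^2 + 72*b - 81) + 324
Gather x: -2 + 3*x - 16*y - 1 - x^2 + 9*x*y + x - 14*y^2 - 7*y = -x^2 + x*(9*y + 4) - 14*y^2 - 23*y - 3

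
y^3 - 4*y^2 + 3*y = y*(y - 3)*(y - 1)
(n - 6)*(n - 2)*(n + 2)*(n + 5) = n^4 - n^3 - 34*n^2 + 4*n + 120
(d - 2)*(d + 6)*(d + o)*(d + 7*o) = d^4 + 8*d^3*o + 4*d^3 + 7*d^2*o^2 + 32*d^2*o - 12*d^2 + 28*d*o^2 - 96*d*o - 84*o^2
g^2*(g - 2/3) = g^3 - 2*g^2/3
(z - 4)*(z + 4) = z^2 - 16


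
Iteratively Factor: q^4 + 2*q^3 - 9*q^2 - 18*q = (q - 3)*(q^3 + 5*q^2 + 6*q) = q*(q - 3)*(q^2 + 5*q + 6) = q*(q - 3)*(q + 3)*(q + 2)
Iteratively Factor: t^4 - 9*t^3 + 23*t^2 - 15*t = (t - 3)*(t^3 - 6*t^2 + 5*t) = (t - 3)*(t - 1)*(t^2 - 5*t) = t*(t - 3)*(t - 1)*(t - 5)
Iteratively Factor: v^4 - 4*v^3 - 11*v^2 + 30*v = (v - 5)*(v^3 + v^2 - 6*v) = (v - 5)*(v + 3)*(v^2 - 2*v) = v*(v - 5)*(v + 3)*(v - 2)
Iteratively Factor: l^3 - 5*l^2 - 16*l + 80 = (l + 4)*(l^2 - 9*l + 20) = (l - 5)*(l + 4)*(l - 4)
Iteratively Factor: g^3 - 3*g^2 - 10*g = (g - 5)*(g^2 + 2*g) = (g - 5)*(g + 2)*(g)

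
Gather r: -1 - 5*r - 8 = -5*r - 9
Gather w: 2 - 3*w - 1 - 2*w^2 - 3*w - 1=-2*w^2 - 6*w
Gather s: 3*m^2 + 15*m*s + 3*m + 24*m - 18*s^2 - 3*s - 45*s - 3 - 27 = 3*m^2 + 27*m - 18*s^2 + s*(15*m - 48) - 30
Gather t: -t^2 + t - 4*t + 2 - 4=-t^2 - 3*t - 2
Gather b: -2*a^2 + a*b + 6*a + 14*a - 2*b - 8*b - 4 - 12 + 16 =-2*a^2 + 20*a + b*(a - 10)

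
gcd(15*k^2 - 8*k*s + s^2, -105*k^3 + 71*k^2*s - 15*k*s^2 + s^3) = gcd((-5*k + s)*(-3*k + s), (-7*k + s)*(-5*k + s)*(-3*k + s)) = 15*k^2 - 8*k*s + s^2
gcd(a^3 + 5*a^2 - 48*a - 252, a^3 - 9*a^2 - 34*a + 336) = a^2 - a - 42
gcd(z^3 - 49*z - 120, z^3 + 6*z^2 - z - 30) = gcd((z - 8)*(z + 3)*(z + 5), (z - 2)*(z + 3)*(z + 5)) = z^2 + 8*z + 15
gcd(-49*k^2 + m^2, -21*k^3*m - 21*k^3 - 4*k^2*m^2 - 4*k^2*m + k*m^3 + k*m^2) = 7*k - m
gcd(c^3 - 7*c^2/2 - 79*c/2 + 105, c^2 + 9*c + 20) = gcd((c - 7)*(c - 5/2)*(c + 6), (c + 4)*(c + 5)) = 1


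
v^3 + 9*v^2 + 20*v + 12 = (v + 1)*(v + 2)*(v + 6)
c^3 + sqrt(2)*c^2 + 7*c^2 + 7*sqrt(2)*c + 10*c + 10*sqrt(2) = (c + 2)*(c + 5)*(c + sqrt(2))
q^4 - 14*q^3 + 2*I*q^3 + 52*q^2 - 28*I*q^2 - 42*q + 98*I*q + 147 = (q - 7)^2*(q - I)*(q + 3*I)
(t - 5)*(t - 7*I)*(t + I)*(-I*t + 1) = -I*t^4 - 5*t^3 + 5*I*t^3 + 25*t^2 - 13*I*t^2 + 7*t + 65*I*t - 35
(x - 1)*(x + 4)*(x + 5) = x^3 + 8*x^2 + 11*x - 20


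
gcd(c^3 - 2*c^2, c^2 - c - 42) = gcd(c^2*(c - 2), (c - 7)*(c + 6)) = 1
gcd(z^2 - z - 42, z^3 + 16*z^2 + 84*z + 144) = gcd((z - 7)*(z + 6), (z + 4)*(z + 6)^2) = z + 6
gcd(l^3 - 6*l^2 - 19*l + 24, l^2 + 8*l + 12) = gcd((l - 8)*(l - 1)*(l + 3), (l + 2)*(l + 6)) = 1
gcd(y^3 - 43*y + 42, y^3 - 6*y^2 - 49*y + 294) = y^2 + y - 42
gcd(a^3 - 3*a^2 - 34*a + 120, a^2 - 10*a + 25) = a - 5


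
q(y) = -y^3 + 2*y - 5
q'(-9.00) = -241.00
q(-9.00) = 706.00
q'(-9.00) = -241.00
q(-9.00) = 706.00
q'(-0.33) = 1.67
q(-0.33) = -5.62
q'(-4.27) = -52.70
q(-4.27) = 64.31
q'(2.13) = -11.61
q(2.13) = -10.40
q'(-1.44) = -4.22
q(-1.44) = -4.89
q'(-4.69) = -63.99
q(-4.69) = 88.78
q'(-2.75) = -20.69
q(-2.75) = 10.30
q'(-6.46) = -123.19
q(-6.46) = 251.67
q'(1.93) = -9.17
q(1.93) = -8.33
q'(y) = 2 - 3*y^2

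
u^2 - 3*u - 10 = (u - 5)*(u + 2)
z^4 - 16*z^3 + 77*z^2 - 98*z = z*(z - 7)^2*(z - 2)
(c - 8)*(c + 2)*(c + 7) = c^3 + c^2 - 58*c - 112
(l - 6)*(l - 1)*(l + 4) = l^3 - 3*l^2 - 22*l + 24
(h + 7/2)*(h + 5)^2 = h^3 + 27*h^2/2 + 60*h + 175/2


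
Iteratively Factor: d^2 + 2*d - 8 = (d - 2)*(d + 4)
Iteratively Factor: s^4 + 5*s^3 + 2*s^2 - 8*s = (s + 2)*(s^3 + 3*s^2 - 4*s) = (s + 2)*(s + 4)*(s^2 - s) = s*(s + 2)*(s + 4)*(s - 1)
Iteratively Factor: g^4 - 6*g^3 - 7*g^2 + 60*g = (g - 5)*(g^3 - g^2 - 12*g) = g*(g - 5)*(g^2 - g - 12) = g*(g - 5)*(g + 3)*(g - 4)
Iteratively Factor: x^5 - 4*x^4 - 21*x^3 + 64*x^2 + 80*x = (x)*(x^4 - 4*x^3 - 21*x^2 + 64*x + 80) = x*(x - 4)*(x^3 - 21*x - 20) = x*(x - 5)*(x - 4)*(x^2 + 5*x + 4) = x*(x - 5)*(x - 4)*(x + 1)*(x + 4)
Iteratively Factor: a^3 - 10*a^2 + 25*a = (a)*(a^2 - 10*a + 25) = a*(a - 5)*(a - 5)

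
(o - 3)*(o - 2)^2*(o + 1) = o^4 - 6*o^3 + 9*o^2 + 4*o - 12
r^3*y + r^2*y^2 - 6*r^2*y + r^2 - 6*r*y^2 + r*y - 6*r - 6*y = (r - 6)*(r + y)*(r*y + 1)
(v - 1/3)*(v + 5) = v^2 + 14*v/3 - 5/3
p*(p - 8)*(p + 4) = p^3 - 4*p^2 - 32*p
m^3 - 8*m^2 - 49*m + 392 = (m - 8)*(m - 7)*(m + 7)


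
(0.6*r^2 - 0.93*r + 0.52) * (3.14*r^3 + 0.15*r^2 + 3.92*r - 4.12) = 1.884*r^5 - 2.8302*r^4 + 3.8453*r^3 - 6.0396*r^2 + 5.87*r - 2.1424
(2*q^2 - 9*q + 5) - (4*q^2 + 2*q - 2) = -2*q^2 - 11*q + 7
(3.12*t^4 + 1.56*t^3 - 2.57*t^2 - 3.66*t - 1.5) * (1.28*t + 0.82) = 3.9936*t^5 + 4.5552*t^4 - 2.0104*t^3 - 6.7922*t^2 - 4.9212*t - 1.23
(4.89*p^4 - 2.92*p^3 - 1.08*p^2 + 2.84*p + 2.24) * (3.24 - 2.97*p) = -14.5233*p^5 + 24.516*p^4 - 6.2532*p^3 - 11.934*p^2 + 2.5488*p + 7.2576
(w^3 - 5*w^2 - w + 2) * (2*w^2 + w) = 2*w^5 - 9*w^4 - 7*w^3 + 3*w^2 + 2*w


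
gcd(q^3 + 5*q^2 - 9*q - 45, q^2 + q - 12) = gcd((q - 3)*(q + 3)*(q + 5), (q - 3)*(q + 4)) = q - 3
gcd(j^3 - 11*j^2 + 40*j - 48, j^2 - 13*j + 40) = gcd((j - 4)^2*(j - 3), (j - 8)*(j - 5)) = 1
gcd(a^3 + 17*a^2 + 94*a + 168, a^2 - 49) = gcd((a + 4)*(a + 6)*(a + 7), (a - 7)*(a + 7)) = a + 7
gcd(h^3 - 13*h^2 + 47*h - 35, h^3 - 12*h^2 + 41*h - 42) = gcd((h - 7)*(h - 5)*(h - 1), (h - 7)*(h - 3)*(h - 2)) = h - 7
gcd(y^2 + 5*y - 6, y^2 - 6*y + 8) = 1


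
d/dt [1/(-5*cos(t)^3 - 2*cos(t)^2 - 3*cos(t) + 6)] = (15*sin(t)^2 - 4*cos(t) - 18)*sin(t)/(5*cos(t)^3 + 2*cos(t)^2 + 3*cos(t) - 6)^2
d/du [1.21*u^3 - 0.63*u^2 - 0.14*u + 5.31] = 3.63*u^2 - 1.26*u - 0.14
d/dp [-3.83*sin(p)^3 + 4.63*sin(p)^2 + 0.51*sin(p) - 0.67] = (-11.49*sin(p)^2 + 9.26*sin(p) + 0.51)*cos(p)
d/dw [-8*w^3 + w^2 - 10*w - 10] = -24*w^2 + 2*w - 10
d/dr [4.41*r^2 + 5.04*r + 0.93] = 8.82*r + 5.04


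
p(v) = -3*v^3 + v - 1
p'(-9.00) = -728.00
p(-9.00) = 2177.00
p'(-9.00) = -728.00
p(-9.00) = 2177.00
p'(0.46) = -0.90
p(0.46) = -0.83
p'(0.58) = -2.03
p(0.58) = -1.01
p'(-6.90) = -427.49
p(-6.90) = 977.63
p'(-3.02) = -81.08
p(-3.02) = 78.61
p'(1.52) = -19.79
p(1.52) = -10.02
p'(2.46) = -53.46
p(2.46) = -43.20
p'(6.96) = -434.97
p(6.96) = -1005.50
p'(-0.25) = 0.44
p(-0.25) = -1.20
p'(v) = 1 - 9*v^2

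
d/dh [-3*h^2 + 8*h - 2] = 8 - 6*h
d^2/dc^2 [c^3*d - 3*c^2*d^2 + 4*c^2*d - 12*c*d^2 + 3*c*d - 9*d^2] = 2*d*(3*c - 3*d + 4)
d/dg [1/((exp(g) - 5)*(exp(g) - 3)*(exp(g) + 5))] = (-(exp(g) - 5)*(exp(g) - 3) - (exp(g) - 5)*(exp(g) + 5) - (exp(g) - 3)*(exp(g) + 5))*exp(g)/((exp(g) - 5)^2*(exp(g) - 3)^2*(exp(g) + 5)^2)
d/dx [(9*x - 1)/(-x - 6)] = -55/(x + 6)^2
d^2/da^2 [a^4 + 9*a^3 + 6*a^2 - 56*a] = 12*a^2 + 54*a + 12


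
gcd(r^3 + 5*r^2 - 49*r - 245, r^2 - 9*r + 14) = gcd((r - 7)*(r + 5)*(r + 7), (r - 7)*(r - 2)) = r - 7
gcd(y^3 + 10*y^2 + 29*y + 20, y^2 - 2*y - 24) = y + 4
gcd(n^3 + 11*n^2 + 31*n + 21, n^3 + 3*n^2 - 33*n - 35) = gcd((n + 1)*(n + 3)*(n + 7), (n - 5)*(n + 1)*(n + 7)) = n^2 + 8*n + 7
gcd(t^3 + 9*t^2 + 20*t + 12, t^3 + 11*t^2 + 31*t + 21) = t + 1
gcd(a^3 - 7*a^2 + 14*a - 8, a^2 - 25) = 1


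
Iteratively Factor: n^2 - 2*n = (n)*(n - 2)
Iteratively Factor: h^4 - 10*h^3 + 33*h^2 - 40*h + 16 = (h - 1)*(h^3 - 9*h^2 + 24*h - 16) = (h - 1)^2*(h^2 - 8*h + 16) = (h - 4)*(h - 1)^2*(h - 4)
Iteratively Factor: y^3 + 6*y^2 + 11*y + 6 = (y + 1)*(y^2 + 5*y + 6) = (y + 1)*(y + 3)*(y + 2)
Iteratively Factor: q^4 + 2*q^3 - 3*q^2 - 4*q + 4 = (q - 1)*(q^3 + 3*q^2 - 4) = (q - 1)^2*(q^2 + 4*q + 4) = (q - 1)^2*(q + 2)*(q + 2)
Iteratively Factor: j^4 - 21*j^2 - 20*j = (j)*(j^3 - 21*j - 20) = j*(j - 5)*(j^2 + 5*j + 4) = j*(j - 5)*(j + 1)*(j + 4)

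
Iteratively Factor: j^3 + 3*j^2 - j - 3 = (j + 3)*(j^2 - 1) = (j + 1)*(j + 3)*(j - 1)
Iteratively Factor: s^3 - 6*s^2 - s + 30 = (s - 3)*(s^2 - 3*s - 10) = (s - 3)*(s + 2)*(s - 5)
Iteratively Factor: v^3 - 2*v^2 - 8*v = (v + 2)*(v^2 - 4*v) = (v - 4)*(v + 2)*(v)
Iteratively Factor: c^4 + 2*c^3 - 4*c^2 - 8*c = (c + 2)*(c^3 - 4*c) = c*(c + 2)*(c^2 - 4) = c*(c + 2)^2*(c - 2)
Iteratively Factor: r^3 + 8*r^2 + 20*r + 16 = (r + 2)*(r^2 + 6*r + 8) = (r + 2)*(r + 4)*(r + 2)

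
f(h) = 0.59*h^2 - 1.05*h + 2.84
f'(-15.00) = -18.75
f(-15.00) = 151.34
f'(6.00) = 6.03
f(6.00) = 17.78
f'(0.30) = -0.70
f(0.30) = 2.58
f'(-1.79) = -3.16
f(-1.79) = 6.61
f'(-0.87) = -2.08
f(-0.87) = 4.20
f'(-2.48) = -3.98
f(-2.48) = 9.07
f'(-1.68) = -3.03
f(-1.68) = 6.27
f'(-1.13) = -2.38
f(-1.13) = 4.78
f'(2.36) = 1.73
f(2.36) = 3.65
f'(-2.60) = -4.12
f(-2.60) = 9.56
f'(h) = 1.18*h - 1.05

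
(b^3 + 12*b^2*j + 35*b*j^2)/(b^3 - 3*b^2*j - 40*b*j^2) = (b + 7*j)/(b - 8*j)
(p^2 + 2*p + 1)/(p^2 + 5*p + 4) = (p + 1)/(p + 4)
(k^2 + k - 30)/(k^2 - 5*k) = (k + 6)/k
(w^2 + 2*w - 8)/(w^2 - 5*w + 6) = (w + 4)/(w - 3)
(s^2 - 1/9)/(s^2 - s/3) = (s + 1/3)/s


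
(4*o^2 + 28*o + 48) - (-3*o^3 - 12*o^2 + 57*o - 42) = 3*o^3 + 16*o^2 - 29*o + 90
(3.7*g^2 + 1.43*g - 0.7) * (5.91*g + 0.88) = 21.867*g^3 + 11.7073*g^2 - 2.8786*g - 0.616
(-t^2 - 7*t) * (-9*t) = 9*t^3 + 63*t^2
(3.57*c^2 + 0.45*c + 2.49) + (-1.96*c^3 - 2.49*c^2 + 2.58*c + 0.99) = -1.96*c^3 + 1.08*c^2 + 3.03*c + 3.48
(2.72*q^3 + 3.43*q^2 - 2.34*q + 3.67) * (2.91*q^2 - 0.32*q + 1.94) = 7.9152*q^5 + 9.1109*q^4 - 2.6302*q^3 + 18.0827*q^2 - 5.714*q + 7.1198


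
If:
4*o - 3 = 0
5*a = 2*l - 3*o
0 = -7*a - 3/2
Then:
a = -3/14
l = 33/56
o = 3/4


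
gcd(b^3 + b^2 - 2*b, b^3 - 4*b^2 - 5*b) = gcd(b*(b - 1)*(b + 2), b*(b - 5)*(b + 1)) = b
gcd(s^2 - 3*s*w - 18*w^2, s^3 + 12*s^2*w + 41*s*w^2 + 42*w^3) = s + 3*w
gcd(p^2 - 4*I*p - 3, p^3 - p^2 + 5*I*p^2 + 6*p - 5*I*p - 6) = p - I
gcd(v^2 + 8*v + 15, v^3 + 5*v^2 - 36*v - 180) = v + 5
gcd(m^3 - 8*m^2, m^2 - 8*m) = m^2 - 8*m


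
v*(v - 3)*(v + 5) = v^3 + 2*v^2 - 15*v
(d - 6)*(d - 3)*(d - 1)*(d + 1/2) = d^4 - 19*d^3/2 + 22*d^2 - 9*d/2 - 9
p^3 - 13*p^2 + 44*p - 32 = (p - 8)*(p - 4)*(p - 1)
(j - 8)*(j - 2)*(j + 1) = j^3 - 9*j^2 + 6*j + 16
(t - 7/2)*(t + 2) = t^2 - 3*t/2 - 7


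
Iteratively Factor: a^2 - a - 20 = (a - 5)*(a + 4)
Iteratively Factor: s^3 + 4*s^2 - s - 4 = (s + 4)*(s^2 - 1) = (s + 1)*(s + 4)*(s - 1)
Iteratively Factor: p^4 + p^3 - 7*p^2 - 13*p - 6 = (p - 3)*(p^3 + 4*p^2 + 5*p + 2) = (p - 3)*(p + 1)*(p^2 + 3*p + 2) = (p - 3)*(p + 1)*(p + 2)*(p + 1)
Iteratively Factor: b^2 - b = (b)*(b - 1)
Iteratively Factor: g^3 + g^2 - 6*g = (g - 2)*(g^2 + 3*g) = (g - 2)*(g + 3)*(g)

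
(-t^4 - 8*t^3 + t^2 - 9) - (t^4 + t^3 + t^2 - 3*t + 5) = -2*t^4 - 9*t^3 + 3*t - 14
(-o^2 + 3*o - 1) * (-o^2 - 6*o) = o^4 + 3*o^3 - 17*o^2 + 6*o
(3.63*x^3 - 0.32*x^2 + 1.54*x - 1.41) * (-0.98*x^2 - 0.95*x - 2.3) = -3.5574*x^5 - 3.1349*x^4 - 9.5542*x^3 + 0.6548*x^2 - 2.2025*x + 3.243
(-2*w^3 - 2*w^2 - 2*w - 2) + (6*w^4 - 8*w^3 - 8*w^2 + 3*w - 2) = 6*w^4 - 10*w^3 - 10*w^2 + w - 4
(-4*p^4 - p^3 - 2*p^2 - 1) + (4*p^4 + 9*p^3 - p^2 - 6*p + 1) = 8*p^3 - 3*p^2 - 6*p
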